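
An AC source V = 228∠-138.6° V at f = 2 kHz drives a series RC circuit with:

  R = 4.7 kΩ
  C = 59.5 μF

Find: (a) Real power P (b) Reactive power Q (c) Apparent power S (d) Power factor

Step 1 — Angular frequency: ω = 2π·f = 2π·2000 = 1.257e+04 rad/s.
Step 2 — Component impedances:
  R: Z = R = 4700 Ω
  C: Z = 1/(jωC) = -j/(ω·C) = 0 - j1.337 Ω
Step 3 — Series combination: Z_total = R + C = 4700 - j1.337 Ω = 4700∠-0.0° Ω.
Step 4 — Source phasor: V = 228∠-138.6° V = -171 - j150.8 V.
Step 5 — Current: I = V / Z = -0.03638 - j0.03209 A = 0.04851∠-138.6° A.
Step 6 — Complex power: S = V·I* = 11.06 - j0.003147 VA.
Step 7 — Real power: P = Re(S) = 11.06 W.
Step 8 — Reactive power: Q = Im(S) = -0.003147 VAR.
Step 9 — Apparent power: |S| = 11.06 VA.
Step 10 — Power factor: PF = P/|S| = 1 (leading).

(a) P = 11.06 W  (b) Q = -0.003147 VAR  (c) S = 11.06 VA  (d) PF = 1 (leading)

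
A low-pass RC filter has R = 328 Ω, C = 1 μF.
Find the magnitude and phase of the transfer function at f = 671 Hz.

Step 1 — Angular frequency: ω = 2π·671 = 4216 rad/s.
Step 2 — Transfer function: H(jω) = 1/(1 + jωRC).
Step 3 — Denominator: 1 + jωRC = 1 + j·4216·328·1e-06 = 1 + j1.383.
Step 4 — H = 0.3434 - j0.4748.
Step 5 — Magnitude: |H| = 0.586 (-4.6 dB); phase: φ = -54.1°.

|H| = 0.586 (-4.6 dB), φ = -54.1°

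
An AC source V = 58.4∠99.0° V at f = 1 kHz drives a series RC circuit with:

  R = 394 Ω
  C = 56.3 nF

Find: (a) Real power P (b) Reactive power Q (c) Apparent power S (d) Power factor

Step 1 — Angular frequency: ω = 2π·f = 2π·1000 = 6283 rad/s.
Step 2 — Component impedances:
  R: Z = R = 394 Ω
  C: Z = 1/(jωC) = -j/(ω·C) = 0 - j2827 Ω
Step 3 — Series combination: Z_total = R + C = 394 - j2827 Ω = 2854∠-82.1° Ω.
Step 4 — Source phasor: V = 58.4∠99.0° V = -9.136 + j57.68 V.
Step 5 — Current: I = V / Z = -0.02046 - j0.0003805 A = 0.02046∠-178.9° A.
Step 6 — Complex power: S = V·I* = 0.1649 - j1.183 VA.
Step 7 — Real power: P = Re(S) = 0.1649 W.
Step 8 — Reactive power: Q = Im(S) = -1.183 VAR.
Step 9 — Apparent power: |S| = 1.195 VA.
Step 10 — Power factor: PF = P/|S| = 0.138 (leading).

(a) P = 0.1649 W  (b) Q = -1.183 VAR  (c) S = 1.195 VA  (d) PF = 0.138 (leading)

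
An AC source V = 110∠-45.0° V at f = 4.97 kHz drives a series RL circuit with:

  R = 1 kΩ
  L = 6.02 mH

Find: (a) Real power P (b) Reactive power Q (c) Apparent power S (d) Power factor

Step 1 — Angular frequency: ω = 2π·f = 2π·4970 = 3.123e+04 rad/s.
Step 2 — Component impedances:
  R: Z = R = 1000 Ω
  L: Z = jωL = j·3.123e+04·0.00602 = 0 + j188 Ω
Step 3 — Series combination: Z_total = R + L = 1000 + j188 Ω = 1018∠10.6° Ω.
Step 4 — Source phasor: V = 110∠-45.0° V = 77.78 - j77.78 V.
Step 5 — Current: I = V / Z = 0.061 - j0.08925 A = 0.1081∠-55.6° A.
Step 6 — Complex power: S = V·I* = 11.69 + j2.197 VA.
Step 7 — Real power: P = Re(S) = 11.69 W.
Step 8 — Reactive power: Q = Im(S) = 2.197 VAR.
Step 9 — Apparent power: |S| = 11.89 VA.
Step 10 — Power factor: PF = P/|S| = 0.9828 (lagging).

(a) P = 11.69 W  (b) Q = 2.197 VAR  (c) S = 11.89 VA  (d) PF = 0.9828 (lagging)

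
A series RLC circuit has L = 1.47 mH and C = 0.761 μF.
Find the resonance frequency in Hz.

Step 1 — Resonance condition Im(Z)=0 gives ω₀ = 1/√(LC).
Step 2 — ω₀ = 1/√(0.00147·7.61e-07) = 2.99e+04 rad/s.
Step 3 — f₀ = ω₀/(2π) = 4758 Hz.

f₀ = 4758 Hz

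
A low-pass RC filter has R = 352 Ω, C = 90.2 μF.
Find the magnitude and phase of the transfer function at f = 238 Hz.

Step 1 — Angular frequency: ω = 2π·238 = 1495 rad/s.
Step 2 — Transfer function: H(jω) = 1/(1 + jωRC).
Step 3 — Denominator: 1 + jωRC = 1 + j·1495·352·9.02e-05 = 1 + j47.48.
Step 4 — H = 0.0004434 - j0.02105.
Step 5 — Magnitude: |H| = 0.02106 (-33.5 dB); phase: φ = -88.8°.

|H| = 0.02106 (-33.5 dB), φ = -88.8°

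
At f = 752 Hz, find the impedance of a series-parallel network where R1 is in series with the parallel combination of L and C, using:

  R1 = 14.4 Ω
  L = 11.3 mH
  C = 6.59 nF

Step 1 — Angular frequency: ω = 2π·f = 2π·752 = 4725 rad/s.
Step 2 — Component impedances:
  R1: Z = R = 14.4 Ω
  L: Z = jωL = j·4725·0.0113 = 0 + j53.39 Ω
  C: Z = 1/(jωC) = -j/(ω·C) = 0 - j3.212e+04 Ω
Step 3 — Parallel branch: L || C = 1/(1/L + 1/C) = 0 + j53.48 Ω.
Step 4 — Series with R1: Z_total = R1 + (L || C) = 14.4 + j53.48 Ω = 55.39∠74.9° Ω.

Z = 14.4 + j53.48 Ω = 55.39∠74.9° Ω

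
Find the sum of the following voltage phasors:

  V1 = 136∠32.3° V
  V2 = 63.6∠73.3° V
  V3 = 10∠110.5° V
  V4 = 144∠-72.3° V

Step 1 — Convert each phasor to rectangular form:
  V1 = 136·(cos(32.3°) + j·sin(32.3°)) = 115 + j72.67 V
  V2 = 63.6·(cos(73.3°) + j·sin(73.3°)) = 18.28 + j60.92 V
  V3 = 10·(cos(110.5°) + j·sin(110.5°)) = -3.502 + j9.367 V
  V4 = 144·(cos(-72.3°) + j·sin(-72.3°)) = 43.78 - j137.2 V
Step 2 — Sum components: V_total = 173.5 + j5.773 V.
Step 3 — Convert to polar: |V_total| = 173.6 V, ∠V_total = 1.9°.

V_total = 173.6∠1.9° V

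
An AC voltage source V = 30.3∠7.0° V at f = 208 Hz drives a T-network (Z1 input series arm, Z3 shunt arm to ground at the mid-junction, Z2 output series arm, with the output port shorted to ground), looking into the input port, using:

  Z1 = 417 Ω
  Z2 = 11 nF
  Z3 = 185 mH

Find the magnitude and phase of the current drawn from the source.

Step 1 — Angular frequency: ω = 2π·f = 2π·208 = 1307 rad/s.
Step 2 — Component impedances:
  Z1: Z = R = 417 Ω
  Z2: Z = 1/(jωC) = -j/(ω·C) = 0 - j6.956e+04 Ω
  Z3: Z = jωL = j·1307·0.185 = 0 + j241.8 Ω
Step 3 — With the output port shorted to ground, the output series arm Z2 runs from the junction to ground; the shunt arm Z3 also runs from the junction to ground. They appear in parallel: Z3 || Z2 = 0 + j242.6 Ω.
Step 4 — Series with input arm Z1: Z_in = Z1 + (Z3 || Z2) = 417 + j242.6 Ω = 482.4∠30.2° Ω.
Step 5 — Source phasor: V = 30.3∠7.0° V = 30.07 + j3.693 V.
Step 6 — Ohm's law: I = V / Z_total = (30.07 + j3.693) / (417 + j242.6) = 0.05773 - j0.02473 A.
Step 7 — Convert to polar: |I| = 0.06281 A, ∠I = -23.2°.

I = 0.06281∠-23.2° A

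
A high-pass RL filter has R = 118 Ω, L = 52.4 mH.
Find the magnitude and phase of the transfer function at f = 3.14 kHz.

Step 1 — Angular frequency: ω = 2π·3140 = 1.973e+04 rad/s.
Step 2 — Transfer function: H(jω) = jωL/(R + jωL).
Step 3 — Numerator jωL = j·1034; denominator R + jωL = 118 + j1034.
Step 4 — H = 0.9871 + j0.1127.
Step 5 — Magnitude: |H| = 0.9935 (-0.1 dB); phase: φ = 6.5°.

|H| = 0.9935 (-0.1 dB), φ = 6.5°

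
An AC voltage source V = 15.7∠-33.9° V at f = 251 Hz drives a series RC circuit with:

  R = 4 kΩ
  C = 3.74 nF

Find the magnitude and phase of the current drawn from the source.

Step 1 — Angular frequency: ω = 2π·f = 2π·251 = 1577 rad/s.
Step 2 — Component impedances:
  R: Z = R = 4000 Ω
  C: Z = 1/(jωC) = -j/(ω·C) = 0 - j1.695e+05 Ω
Step 3 — Series combination: Z_total = R + C = 4000 - j1.695e+05 Ω = 1.696e+05∠-88.6° Ω.
Step 4 — Source phasor: V = 15.7∠-33.9° V = 13.03 - j8.757 V.
Step 5 — Ohm's law: I = V / Z_total = (13.03 - j8.757) / (4000 - j1.695e+05) = 5.343e-05 + j7.56e-05 A.
Step 6 — Convert to polar: |I| = 9.258e-05 A, ∠I = 54.7°.

I = 9.258e-05∠54.7° A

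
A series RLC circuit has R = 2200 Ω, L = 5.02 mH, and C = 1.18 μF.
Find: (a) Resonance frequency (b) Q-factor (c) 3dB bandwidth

Step 1 — Resonance: ω₀ = 1/√(LC) = 1/√(0.00502·1.18e-06) = 1.299e+04 rad/s.
Step 2 — f₀ = ω₀/(2π) = 2068 Hz.
Step 3 — Series Q: Q = ω₀L/R = 1.299e+04·0.00502/2200 = 0.02965.
Step 4 — Bandwidth: Δω = ω₀/Q = 4.382e+05 rad/s; BW = Δω/(2π) = 6.975e+04 Hz.

(a) f₀ = 2068 Hz  (b) Q = 0.02965  (c) BW = 6.975e+04 Hz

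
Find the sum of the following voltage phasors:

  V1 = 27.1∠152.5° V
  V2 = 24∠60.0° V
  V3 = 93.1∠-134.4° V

Step 1 — Convert each phasor to rectangular form:
  V1 = 27.1·(cos(152.5°) + j·sin(152.5°)) = -24.04 + j12.51 V
  V2 = 24·(cos(60.0°) + j·sin(60.0°)) = 12 + j20.78 V
  V3 = 93.1·(cos(-134.4°) + j·sin(-134.4°)) = -65.14 - j66.52 V
Step 2 — Sum components: V_total = -77.18 - j33.22 V.
Step 3 — Convert to polar: |V_total| = 84.02 V, ∠V_total = -156.7°.

V_total = 84.02∠-156.7° V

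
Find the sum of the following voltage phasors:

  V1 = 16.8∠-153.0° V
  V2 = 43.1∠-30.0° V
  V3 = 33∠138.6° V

Step 1 — Convert each phasor to rectangular form:
  V1 = 16.8·(cos(-153.0°) + j·sin(-153.0°)) = -14.97 - j7.627 V
  V2 = 43.1·(cos(-30.0°) + j·sin(-30.0°)) = 37.33 - j21.55 V
  V3 = 33·(cos(138.6°) + j·sin(138.6°)) = -24.75 + j21.82 V
Step 2 — Sum components: V_total = -2.397 - j7.354 V.
Step 3 — Convert to polar: |V_total| = 7.735 V, ∠V_total = -108.1°.

V_total = 7.735∠-108.1° V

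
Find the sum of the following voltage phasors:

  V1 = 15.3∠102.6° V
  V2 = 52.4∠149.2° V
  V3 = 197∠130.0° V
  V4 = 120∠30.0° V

Step 1 — Convert each phasor to rectangular form:
  V1 = 15.3·(cos(102.6°) + j·sin(102.6°)) = -3.338 + j14.93 V
  V2 = 52.4·(cos(149.2°) + j·sin(149.2°)) = -45.01 + j26.83 V
  V3 = 197·(cos(130.0°) + j·sin(130.0°)) = -126.6 + j150.9 V
  V4 = 120·(cos(30.0°) + j·sin(30.0°)) = 103.9 + j60 V
Step 2 — Sum components: V_total = -71.05 + j252.7 V.
Step 3 — Convert to polar: |V_total| = 262.5 V, ∠V_total = 105.7°.

V_total = 262.5∠105.7° V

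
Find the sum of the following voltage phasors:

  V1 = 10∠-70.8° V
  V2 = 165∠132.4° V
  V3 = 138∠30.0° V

Step 1 — Convert each phasor to rectangular form:
  V1 = 10·(cos(-70.8°) + j·sin(-70.8°)) = 3.289 - j9.444 V
  V2 = 165·(cos(132.4°) + j·sin(132.4°)) = -111.3 + j121.8 V
  V3 = 138·(cos(30.0°) + j·sin(30.0°)) = 119.5 + j69 V
Step 2 — Sum components: V_total = 11.54 + j181.4 V.
Step 3 — Convert to polar: |V_total| = 181.8 V, ∠V_total = 86.4°.

V_total = 181.8∠86.4° V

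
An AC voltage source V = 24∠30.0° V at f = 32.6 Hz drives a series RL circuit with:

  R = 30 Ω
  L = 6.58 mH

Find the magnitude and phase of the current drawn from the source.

Step 1 — Angular frequency: ω = 2π·f = 2π·32.6 = 204.8 rad/s.
Step 2 — Component impedances:
  R: Z = R = 30 Ω
  L: Z = jωL = j·204.8·0.00658 = 0 + j1.348 Ω
Step 3 — Series combination: Z_total = R + L = 30 + j1.348 Ω = 30.03∠2.6° Ω.
Step 4 — Source phasor: V = 24∠30.0° V = 20.78 + j12 V.
Step 5 — Ohm's law: I = V / Z_total = (20.78 + j12) / (30 + j1.348) = 0.7094 + j0.3681 A.
Step 6 — Convert to polar: |I| = 0.7992 A, ∠I = 27.4°.

I = 0.7992∠27.4° A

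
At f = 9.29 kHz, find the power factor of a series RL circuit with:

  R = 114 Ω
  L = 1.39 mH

Step 1 — Angular frequency: ω = 2π·f = 2π·9290 = 5.837e+04 rad/s.
Step 2 — Component impedances:
  R: Z = R = 114 Ω
  L: Z = jωL = j·5.837e+04·0.00139 = 0 + j81.14 Ω
Step 3 — Series combination: Z_total = R + L = 114 + j81.14 Ω = 139.9∠35.4° Ω.
Step 4 — Power factor: PF = cos(φ) = Re(Z)/|Z| = 114/139.925 = 0.8147.
Step 5 — Type: Im(Z) = 81.14 ⇒ lagging (phase φ = 35.4°).

PF = 0.8147 (lagging, φ = 35.4°)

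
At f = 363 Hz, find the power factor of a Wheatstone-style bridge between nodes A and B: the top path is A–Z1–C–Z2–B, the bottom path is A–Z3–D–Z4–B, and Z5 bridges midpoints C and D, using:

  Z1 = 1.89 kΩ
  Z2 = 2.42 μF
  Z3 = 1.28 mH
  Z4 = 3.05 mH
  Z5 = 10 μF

Step 1 — Angular frequency: ω = 2π·f = 2π·363 = 2281 rad/s.
Step 2 — Component impedances:
  Z1: Z = R = 1890 Ω
  Z2: Z = 1/(jωC) = -j/(ω·C) = 0 - j181.2 Ω
  Z3: Z = jωL = j·2281·0.00128 = 0 + j2.919 Ω
  Z4: Z = jωL = j·2281·0.00305 = 0 + j6.956 Ω
  Z5: Z = 1/(jωC) = -j/(ω·C) = 0 - j43.84 Ω
Step 3 — Bridge requires nodal analysis (the Z5 bridge couples midpoints C and D, so the two paths cannot be reduced to a simple series/parallel combination). Setting node B to ground and injecting 1 A at node A, the 3-node admittance system at A, C, D solves to V_A = Z_AB = 0.009863 + j10.1 Ω = 10.1∠89.9° Ω.
Step 4 — Power factor: PF = cos(φ) = Re(Z)/|Z| = 0.0098627/10.098 = 0.0009767.
Step 5 — Type: Im(Z) = 10.1 ⇒ lagging (phase φ = 89.9°).

PF = 0.0009767 (lagging, φ = 89.9°)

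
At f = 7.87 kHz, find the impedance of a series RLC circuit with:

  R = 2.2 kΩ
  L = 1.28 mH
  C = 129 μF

Step 1 — Angular frequency: ω = 2π·f = 2π·7870 = 4.945e+04 rad/s.
Step 2 — Component impedances:
  R: Z = R = 2200 Ω
  L: Z = jωL = j·4.945e+04·0.00128 = 0 + j63.29 Ω
  C: Z = 1/(jωC) = -j/(ω·C) = 0 - j0.1568 Ω
Step 3 — Series combination: Z_total = R + L + C = 2200 + j63.14 Ω = 2201∠1.6° Ω.

Z = 2200 + j63.14 Ω = 2201∠1.6° Ω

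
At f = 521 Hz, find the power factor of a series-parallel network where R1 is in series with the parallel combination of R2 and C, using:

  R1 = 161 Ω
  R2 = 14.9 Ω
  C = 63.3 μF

Step 1 — Angular frequency: ω = 2π·f = 2π·521 = 3274 rad/s.
Step 2 — Component impedances:
  R1: Z = R = 161 Ω
  R2: Z = R = 14.9 Ω
  C: Z = 1/(jωC) = -j/(ω·C) = 0 - j4.826 Ω
Step 3 — Parallel branch: R2 || C = 1/(1/R2 + 1/C) = 1.415 - j4.368 Ω.
Step 4 — Series with R1: Z_total = R1 + (R2 || C) = 162.4 - j4.368 Ω = 162.5∠-1.5° Ω.
Step 5 — Power factor: PF = cos(φ) = Re(Z)/|Z| = 162.41/162.47 = 0.9996.
Step 6 — Type: Im(Z) = -4.368 ⇒ leading (phase φ = -1.5°).

PF = 0.9996 (leading, φ = -1.5°)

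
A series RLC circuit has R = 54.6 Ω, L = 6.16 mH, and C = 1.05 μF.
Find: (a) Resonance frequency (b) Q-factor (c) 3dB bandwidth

Step 1 — Resonance: ω₀ = 1/√(LC) = 1/√(0.00616·1.05e-06) = 1.243e+04 rad/s.
Step 2 — f₀ = ω₀/(2π) = 1979 Hz.
Step 3 — Series Q: Q = ω₀L/R = 1.243e+04·0.00616/54.6 = 1.403.
Step 4 — Bandwidth: Δω = ω₀/Q = 8864 rad/s; BW = Δω/(2π) = 1411 Hz.

(a) f₀ = 1979 Hz  (b) Q = 1.403  (c) BW = 1411 Hz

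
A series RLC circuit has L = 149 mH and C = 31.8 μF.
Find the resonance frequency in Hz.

Step 1 — Resonance condition Im(Z)=0 gives ω₀ = 1/√(LC).
Step 2 — ω₀ = 1/√(0.149·3.18e-05) = 459.4 rad/s.
Step 3 — f₀ = ω₀/(2π) = 73.12 Hz.

f₀ = 73.12 Hz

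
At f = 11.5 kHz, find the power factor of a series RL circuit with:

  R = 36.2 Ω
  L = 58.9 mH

Step 1 — Angular frequency: ω = 2π·f = 2π·1.15e+04 = 7.226e+04 rad/s.
Step 2 — Component impedances:
  R: Z = R = 36.2 Ω
  L: Z = jωL = j·7.226e+04·0.0589 = 0 + j4256 Ω
Step 3 — Series combination: Z_total = R + L = 36.2 + j4256 Ω = 4256∠89.5° Ω.
Step 4 — Power factor: PF = cos(φ) = Re(Z)/|Z| = 36.2/4256 = 0.008506.
Step 5 — Type: Im(Z) = 4256 ⇒ lagging (phase φ = 89.5°).

PF = 0.008506 (lagging, φ = 89.5°)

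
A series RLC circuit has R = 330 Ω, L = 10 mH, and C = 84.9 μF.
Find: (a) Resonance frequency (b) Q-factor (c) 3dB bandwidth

Step 1 — Resonance condition Im(Z)=0 gives ω₀ = 1/√(LC).
Step 2 — ω₀ = 1/√(0.01·8.49e-05) = 1085 rad/s.
Step 3 — f₀ = ω₀/(2π) = 172.7 Hz.
Step 4 — Series Q: Q = ω₀L/R = 1085·0.01/330 = 0.03289.
Step 5 — 3dB bandwidth: Δω = ω₀/Q = 3.3e+04 rad/s; BW = Δω/(2π) = 5252 Hz.

(a) f₀ = 172.7 Hz  (b) Q = 0.03289  (c) BW = 5252 Hz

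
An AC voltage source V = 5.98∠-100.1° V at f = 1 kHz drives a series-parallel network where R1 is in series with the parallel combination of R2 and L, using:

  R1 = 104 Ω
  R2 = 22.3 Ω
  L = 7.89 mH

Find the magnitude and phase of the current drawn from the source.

Step 1 — Angular frequency: ω = 2π·f = 2π·1000 = 6283 rad/s.
Step 2 — Component impedances:
  R1: Z = R = 104 Ω
  R2: Z = R = 22.3 Ω
  L: Z = jωL = j·6283·0.00789 = 0 + j49.57 Ω
Step 3 — Parallel branch: R2 || L = 1/(1/R2 + 1/L) = 18.55 + j8.343 Ω.
Step 4 — Series with R1: Z_total = R1 + (R2 || L) = 122.5 + j8.343 Ω = 122.8∠3.9° Ω.
Step 5 — Source phasor: V = 5.98∠-100.1° V = -1.049 - j5.887 V.
Step 6 — Ohm's law: I = V / Z_total = (-1.049 - j5.887) / (122.5 + j8.343) = -0.01177 - j0.04724 A.
Step 7 — Convert to polar: |I| = 0.04868 A, ∠I = -104.0°.

I = 0.04868∠-104.0° A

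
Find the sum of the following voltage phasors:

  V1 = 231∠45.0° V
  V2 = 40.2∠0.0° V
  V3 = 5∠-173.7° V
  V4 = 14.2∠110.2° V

Step 1 — Convert each phasor to rectangular form:
  V1 = 231·(cos(45.0°) + j·sin(45.0°)) = 163.3 + j163.3 V
  V2 = 40.2·(cos(0.0°) + j·sin(0.0°)) = 40.2 V
  V3 = 5·(cos(-173.7°) + j·sin(-173.7°)) = -4.97 - j0.5487 V
  V4 = 14.2·(cos(110.2°) + j·sin(110.2°)) = -4.903 + j13.33 V
Step 2 — Sum components: V_total = 193.7 + j176.1 V.
Step 3 — Convert to polar: |V_total| = 261.8 V, ∠V_total = 42.3°.

V_total = 261.8∠42.3° V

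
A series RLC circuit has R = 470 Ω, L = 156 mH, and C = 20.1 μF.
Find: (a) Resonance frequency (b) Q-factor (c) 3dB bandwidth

Step 1 — Resonance condition Im(Z)=0 gives ω₀ = 1/√(LC).
Step 2 — ω₀ = 1/√(0.156·2.01e-05) = 564.7 rad/s.
Step 3 — f₀ = ω₀/(2π) = 89.88 Hz.
Step 4 — Series Q: Q = ω₀L/R = 564.7·0.156/470 = 0.1874.
Step 5 — 3dB bandwidth: Δω = ω₀/Q = 3013 rad/s; BW = Δω/(2π) = 479.5 Hz.

(a) f₀ = 89.88 Hz  (b) Q = 0.1874  (c) BW = 479.5 Hz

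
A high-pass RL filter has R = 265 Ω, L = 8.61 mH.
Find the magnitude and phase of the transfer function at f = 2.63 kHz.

Step 1 — Angular frequency: ω = 2π·2630 = 1.652e+04 rad/s.
Step 2 — Transfer function: H(jω) = jωL/(R + jωL).
Step 3 — Numerator jωL = j·142.3; denominator R + jωL = 265 + j142.3.
Step 4 — H = 0.2238 + j0.4168.
Step 5 — Magnitude: |H| = 0.473 (-6.5 dB); phase: φ = 61.8°.

|H| = 0.473 (-6.5 dB), φ = 61.8°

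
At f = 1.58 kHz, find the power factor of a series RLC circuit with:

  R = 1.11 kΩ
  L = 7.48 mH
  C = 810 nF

Step 1 — Angular frequency: ω = 2π·f = 2π·1580 = 9927 rad/s.
Step 2 — Component impedances:
  R: Z = R = 1110 Ω
  L: Z = jωL = j·9927·0.00748 = 0 + j74.26 Ω
  C: Z = 1/(jωC) = -j/(ω·C) = 0 - j124.4 Ω
Step 3 — Series combination: Z_total = R + L + C = 1110 - j50.1 Ω = 1111∠-2.6° Ω.
Step 4 — Power factor: PF = cos(φ) = Re(Z)/|Z| = 1110/1111.1 = 0.999.
Step 5 — Type: Im(Z) = -50.1 ⇒ leading (phase φ = -2.6°).

PF = 0.999 (leading, φ = -2.6°)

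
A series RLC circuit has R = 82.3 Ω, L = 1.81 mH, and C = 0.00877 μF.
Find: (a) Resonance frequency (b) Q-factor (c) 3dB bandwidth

Step 1 — Resonance: ω₀ = 1/√(LC) = 1/√(0.00181·8.77e-09) = 2.51e+05 rad/s.
Step 2 — f₀ = ω₀/(2π) = 3.995e+04 Hz.
Step 3 — Series Q: Q = ω₀L/R = 2.51e+05·0.00181/82.3 = 5.52.
Step 4 — Bandwidth: Δω = ω₀/Q = 4.547e+04 rad/s; BW = Δω/(2π) = 7237 Hz.

(a) f₀ = 3.995e+04 Hz  (b) Q = 5.52  (c) BW = 7237 Hz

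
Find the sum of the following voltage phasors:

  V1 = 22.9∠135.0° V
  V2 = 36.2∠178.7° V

Step 1 — Convert each phasor to rectangular form:
  V1 = 22.9·(cos(135.0°) + j·sin(135.0°)) = -16.19 + j16.19 V
  V2 = 36.2·(cos(178.7°) + j·sin(178.7°)) = -36.19 + j0.8213 V
Step 2 — Sum components: V_total = -52.38 + j17.01 V.
Step 3 — Convert to polar: |V_total| = 55.08 V, ∠V_total = 162.0°.

V_total = 55.08∠162.0° V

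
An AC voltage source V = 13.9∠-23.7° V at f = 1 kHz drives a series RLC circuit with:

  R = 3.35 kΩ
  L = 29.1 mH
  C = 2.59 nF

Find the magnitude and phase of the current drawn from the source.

Step 1 — Angular frequency: ω = 2π·f = 2π·1000 = 6283 rad/s.
Step 2 — Component impedances:
  R: Z = R = 3350 Ω
  L: Z = jωL = j·6283·0.0291 = 0 + j182.8 Ω
  C: Z = 1/(jωC) = -j/(ω·C) = 0 - j6.145e+04 Ω
Step 3 — Series combination: Z_total = R + L + C = 3350 - j6.127e+04 Ω = 6.136e+04∠-86.9° Ω.
Step 4 — Source phasor: V = 13.9∠-23.7° V = 12.73 - j5.587 V.
Step 5 — Ohm's law: I = V / Z_total = (12.73 - j5.587) / (3350 - j6.127e+04) = 0.0001022 + j0.0002022 A.
Step 6 — Convert to polar: |I| = 0.0002265 A, ∠I = 63.2°.

I = 0.0002265∠63.2° A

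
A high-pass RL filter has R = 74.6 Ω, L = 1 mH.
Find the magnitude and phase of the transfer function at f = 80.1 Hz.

Step 1 — Angular frequency: ω = 2π·80.1 = 503.3 rad/s.
Step 2 — Transfer function: H(jω) = jωL/(R + jωL).
Step 3 — Numerator jωL = j·0.5033; denominator R + jωL = 74.6 + j0.5033.
Step 4 — H = 4.551e-05 + j0.006746.
Step 5 — Magnitude: |H| = 0.006746 (-43.4 dB); phase: φ = 89.6°.

|H| = 0.006746 (-43.4 dB), φ = 89.6°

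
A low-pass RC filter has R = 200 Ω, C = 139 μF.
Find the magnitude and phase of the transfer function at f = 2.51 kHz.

Step 1 — Angular frequency: ω = 2π·2510 = 1.577e+04 rad/s.
Step 2 — Transfer function: H(jω) = 1/(1 + jωRC).
Step 3 — Denominator: 1 + jωRC = 1 + j·1.577e+04·200·0.000139 = 1 + j438.4.
Step 4 — H = 5.202e-06 - j0.002281.
Step 5 — Magnitude: |H| = 0.002281 (-52.8 dB); phase: φ = -89.9°.

|H| = 0.002281 (-52.8 dB), φ = -89.9°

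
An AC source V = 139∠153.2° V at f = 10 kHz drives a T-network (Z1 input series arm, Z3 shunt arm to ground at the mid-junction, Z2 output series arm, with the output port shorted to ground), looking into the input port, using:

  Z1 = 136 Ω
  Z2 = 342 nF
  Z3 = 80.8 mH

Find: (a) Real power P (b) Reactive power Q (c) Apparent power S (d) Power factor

Step 1 — Angular frequency: ω = 2π·f = 2π·1e+04 = 6.283e+04 rad/s.
Step 2 — Component impedances:
  Z1: Z = R = 136 Ω
  Z2: Z = 1/(jωC) = -j/(ω·C) = 0 - j46.54 Ω
  Z3: Z = jωL = j·6.283e+04·0.0808 = 0 + j5077 Ω
Step 3 — With the output port shorted to ground, the output series arm Z2 runs from the junction to ground; the shunt arm Z3 also runs from the junction to ground. They appear in parallel: Z3 || Z2 = 0 - j46.97 Ω.
Step 4 — Series with input arm Z1: Z_in = Z1 + (Z3 || Z2) = 136 - j46.97 Ω = 143.9∠-19.1° Ω.
Step 5 — Source phasor: V = 139∠153.2° V = -124.1 + j62.67 V.
Step 6 — Current: I = V / Z = -0.9573 + j0.1302 A = 0.9661∠172.3° A.
Step 7 — Complex power: S = V·I* = 126.9 - j43.83 VA.
Step 8 — Real power: P = Re(S) = 126.9 W.
Step 9 — Reactive power: Q = Im(S) = -43.83 VAR.
Step 10 — Apparent power: |S| = 134.3 VA.
Step 11 — Power factor: PF = P/|S| = 0.9452 (leading).

(a) P = 126.9 W  (b) Q = -43.83 VAR  (c) S = 134.3 VA  (d) PF = 0.9452 (leading)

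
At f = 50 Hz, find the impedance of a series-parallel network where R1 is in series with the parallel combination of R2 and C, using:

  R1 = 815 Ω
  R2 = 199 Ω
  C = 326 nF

Step 1 — Angular frequency: ω = 2π·f = 2π·50 = 314.2 rad/s.
Step 2 — Component impedances:
  R1: Z = R = 815 Ω
  R2: Z = R = 199 Ω
  C: Z = 1/(jωC) = -j/(ω·C) = 0 - j9764 Ω
Step 3 — Parallel branch: R2 || C = 1/(1/R2 + 1/C) = 198.9 - j4.054 Ω.
Step 4 — Series with R1: Z_total = R1 + (R2 || C) = 1014 - j4.054 Ω = 1014∠-0.2° Ω.

Z = 1014 - j4.054 Ω = 1014∠-0.2° Ω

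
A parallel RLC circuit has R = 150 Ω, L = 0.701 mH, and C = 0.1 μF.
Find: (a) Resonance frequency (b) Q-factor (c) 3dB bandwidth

Step 1 — Resonance: ω₀ = 1/√(LC) = 1/√(0.000701·1e-07) = 1.194e+05 rad/s.
Step 2 — f₀ = ω₀/(2π) = 1.901e+04 Hz.
Step 3 — Parallel Q: Q = R/(ω₀L) = 150/(1.194e+05·0.000701) = 1.792.
Step 4 — Bandwidth: Δω = ω₀/Q = 6.667e+04 rad/s; BW = Δω/(2π) = 1.061e+04 Hz.

(a) f₀ = 1.901e+04 Hz  (b) Q = 1.792  (c) BW = 1.061e+04 Hz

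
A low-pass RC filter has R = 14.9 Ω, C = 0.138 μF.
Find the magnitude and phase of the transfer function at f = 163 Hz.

Step 1 — Angular frequency: ω = 2π·163 = 1024 rad/s.
Step 2 — Transfer function: H(jω) = 1/(1 + jωRC).
Step 3 — Denominator: 1 + jωRC = 1 + j·1024·14.9·1.38e-07 = 1 + j0.002106.
Step 4 — H = 1 - j0.002106.
Step 5 — Magnitude: |H| = 1 (-0.0 dB); phase: φ = -0.1°.

|H| = 1 (-0.0 dB), φ = -0.1°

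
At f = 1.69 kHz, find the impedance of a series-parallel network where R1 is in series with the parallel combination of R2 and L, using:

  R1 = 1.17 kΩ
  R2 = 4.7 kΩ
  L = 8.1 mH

Step 1 — Angular frequency: ω = 2π·f = 2π·1690 = 1.062e+04 rad/s.
Step 2 — Component impedances:
  R1: Z = R = 1170 Ω
  R2: Z = R = 4700 Ω
  L: Z = jωL = j·1.062e+04·0.0081 = 0 + j86.01 Ω
Step 3 — Parallel branch: R2 || L = 1/(1/R2 + 1/L) = 1.573 + j85.98 Ω.
Step 4 — Series with R1: Z_total = R1 + (R2 || L) = 1172 + j85.98 Ω = 1175∠4.2° Ω.

Z = 1172 + j85.98 Ω = 1175∠4.2° Ω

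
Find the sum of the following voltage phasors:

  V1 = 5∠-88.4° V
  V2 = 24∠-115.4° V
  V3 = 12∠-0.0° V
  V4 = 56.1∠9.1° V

Step 1 — Convert each phasor to rectangular form:
  V1 = 5·(cos(-88.4°) + j·sin(-88.4°)) = 0.1396 - j4.998 V
  V2 = 24·(cos(-115.4°) + j·sin(-115.4°)) = -10.29 - j21.68 V
  V3 = 12·(cos(-0.0°) + j·sin(-0.0°)) = 12 V
  V4 = 56.1·(cos(9.1°) + j·sin(9.1°)) = 55.39 + j8.873 V
Step 2 — Sum components: V_total = 57.24 - j17.81 V.
Step 3 — Convert to polar: |V_total| = 59.94 V, ∠V_total = -17.3°.

V_total = 59.94∠-17.3° V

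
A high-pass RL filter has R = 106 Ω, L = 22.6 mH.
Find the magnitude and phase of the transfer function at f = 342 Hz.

Step 1 — Angular frequency: ω = 2π·342 = 2149 rad/s.
Step 2 — Transfer function: H(jω) = jωL/(R + jωL).
Step 3 — Numerator jωL = j·48.56; denominator R + jωL = 106 + j48.56.
Step 4 — H = 0.1735 + j0.3787.
Step 5 — Magnitude: |H| = 0.4165 (-7.6 dB); phase: φ = 65.4°.

|H| = 0.4165 (-7.6 dB), φ = 65.4°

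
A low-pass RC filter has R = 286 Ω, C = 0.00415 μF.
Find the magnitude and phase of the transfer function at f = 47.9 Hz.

Step 1 — Angular frequency: ω = 2π·47.9 = 301 rad/s.
Step 2 — Transfer function: H(jω) = 1/(1 + jωRC).
Step 3 — Denominator: 1 + jωRC = 1 + j·301·286·4.15e-09 = 1 + j0.0003572.
Step 4 — H = 1 - j0.0003572.
Step 5 — Magnitude: |H| = 1 (-0.0 dB); phase: φ = -0.0°.

|H| = 1 (-0.0 dB), φ = -0.0°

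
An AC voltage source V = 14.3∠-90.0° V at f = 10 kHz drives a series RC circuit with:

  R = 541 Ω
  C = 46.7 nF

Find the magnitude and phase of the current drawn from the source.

Step 1 — Angular frequency: ω = 2π·f = 2π·1e+04 = 6.283e+04 rad/s.
Step 2 — Component impedances:
  R: Z = R = 541 Ω
  C: Z = 1/(jωC) = -j/(ω·C) = 0 - j340.8 Ω
Step 3 — Series combination: Z_total = R + C = 541 - j340.8 Ω = 639.4∠-32.2° Ω.
Step 4 — Source phasor: V = 14.3∠-90.0° V = 0 - j14.3 V.
Step 5 — Ohm's law: I = V / Z_total = (0 - j14.3) / (541 - j340.8) = 0.01192 - j0.01892 A.
Step 6 — Convert to polar: |I| = 0.02236 A, ∠I = -57.8°.

I = 0.02236∠-57.8° A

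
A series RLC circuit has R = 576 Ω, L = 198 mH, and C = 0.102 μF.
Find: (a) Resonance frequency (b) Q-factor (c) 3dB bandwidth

Step 1 — Resonance: ω₀ = 1/√(LC) = 1/√(0.198·1.02e-07) = 7037 rad/s.
Step 2 — f₀ = ω₀/(2π) = 1120 Hz.
Step 3 — Series Q: Q = ω₀L/R = 7037·0.198/576 = 2.419.
Step 4 — Bandwidth: Δω = ω₀/Q = 2909 rad/s; BW = Δω/(2π) = 463 Hz.

(a) f₀ = 1120 Hz  (b) Q = 2.419  (c) BW = 463 Hz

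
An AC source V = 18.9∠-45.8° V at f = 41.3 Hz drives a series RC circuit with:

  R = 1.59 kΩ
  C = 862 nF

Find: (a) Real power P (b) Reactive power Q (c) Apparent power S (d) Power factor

Step 1 — Angular frequency: ω = 2π·f = 2π·41.3 = 259.5 rad/s.
Step 2 — Component impedances:
  R: Z = R = 1590 Ω
  C: Z = 1/(jωC) = -j/(ω·C) = 0 - j4471 Ω
Step 3 — Series combination: Z_total = R + C = 1590 - j4471 Ω = 4745∠-70.4° Ω.
Step 4 — Source phasor: V = 18.9∠-45.8° V = 13.18 - j13.55 V.
Step 5 — Current: I = V / Z = 0.003621 + j0.00166 A = 0.003983∠24.6° A.
Step 6 — Complex power: S = V·I* = 0.02523 - j0.07093 VA.
Step 7 — Real power: P = Re(S) = 0.02523 W.
Step 8 — Reactive power: Q = Im(S) = -0.07093 VAR.
Step 9 — Apparent power: |S| = 0.07528 VA.
Step 10 — Power factor: PF = P/|S| = 0.3351 (leading).

(a) P = 0.02523 W  (b) Q = -0.07093 VAR  (c) S = 0.07528 VA  (d) PF = 0.3351 (leading)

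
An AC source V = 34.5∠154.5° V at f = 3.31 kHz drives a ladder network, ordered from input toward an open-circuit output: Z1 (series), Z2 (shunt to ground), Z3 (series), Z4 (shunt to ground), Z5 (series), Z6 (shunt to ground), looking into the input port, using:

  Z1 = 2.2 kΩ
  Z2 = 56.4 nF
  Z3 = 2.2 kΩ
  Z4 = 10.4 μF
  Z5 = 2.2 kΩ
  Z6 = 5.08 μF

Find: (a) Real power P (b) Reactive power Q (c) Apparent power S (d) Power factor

Step 1 — Angular frequency: ω = 2π·f = 2π·3310 = 2.08e+04 rad/s.
Step 2 — Component impedances:
  Z1: Z = R = 2200 Ω
  Z2: Z = 1/(jωC) = -j/(ω·C) = 0 - j852.5 Ω
  Z3: Z = R = 2200 Ω
  Z4: Z = 1/(jωC) = -j/(ω·C) = 0 - j4.623 Ω
  Z5: Z = R = 2200 Ω
  Z6: Z = 1/(jωC) = -j/(ω·C) = 0 - j9.465 Ω
Step 3 — Ladder network (open output): work backward from the far end, alternating series and parallel combinations. Z_in = 2487 - j740.8 Ω = 2595∠-16.6° Ω.
Step 4 — Source phasor: V = 34.5∠154.5° V = -31.14 + j14.85 V.
Step 5 — Current: I = V / Z = -0.01314 + j0.00206 A = 0.0133∠171.1° A.
Step 6 — Complex power: S = V·I* = 0.4396 - j0.131 VA.
Step 7 — Real power: P = Re(S) = 0.4396 W.
Step 8 — Reactive power: Q = Im(S) = -0.131 VAR.
Step 9 — Apparent power: |S| = 0.4587 VA.
Step 10 — Power factor: PF = P/|S| = 0.9584 (leading).

(a) P = 0.4396 W  (b) Q = -0.131 VAR  (c) S = 0.4587 VA  (d) PF = 0.9584 (leading)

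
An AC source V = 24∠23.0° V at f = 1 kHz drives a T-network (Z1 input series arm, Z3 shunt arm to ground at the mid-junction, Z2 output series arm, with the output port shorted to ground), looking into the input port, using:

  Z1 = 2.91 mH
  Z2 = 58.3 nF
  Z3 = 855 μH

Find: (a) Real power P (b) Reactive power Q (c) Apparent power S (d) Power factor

Step 1 — Angular frequency: ω = 2π·f = 2π·1000 = 6283 rad/s.
Step 2 — Component impedances:
  Z1: Z = jωL = j·6283·0.00291 = 0 + j18.28 Ω
  Z2: Z = 1/(jωC) = -j/(ω·C) = 0 - j2730 Ω
  Z3: Z = jωL = j·6283·0.000855 = 0 + j5.372 Ω
Step 3 — With the output port shorted to ground, the output series arm Z2 runs from the junction to ground; the shunt arm Z3 also runs from the junction to ground. They appear in parallel: Z3 || Z2 = 0 + j5.383 Ω.
Step 4 — Series with input arm Z1: Z_in = Z1 + (Z3 || Z2) = 0 + j23.67 Ω = 23.67∠90.0° Ω.
Step 5 — Source phasor: V = 24∠23.0° V = 22.09 + j9.378 V.
Step 6 — Current: I = V / Z = 0.3962 - j0.9335 A = 1.014∠-67.0° A.
Step 7 — Complex power: S = V·I* = 0 + j24.34 VA.
Step 8 — Real power: P = Re(S) = 0 W.
Step 9 — Reactive power: Q = Im(S) = 24.34 VAR.
Step 10 — Apparent power: |S| = 24.34 VA.
Step 11 — Power factor: PF = P/|S| = 0 (lagging).

(a) P = 0 W  (b) Q = 24.34 VAR  (c) S = 24.34 VA  (d) PF = 0 (lagging)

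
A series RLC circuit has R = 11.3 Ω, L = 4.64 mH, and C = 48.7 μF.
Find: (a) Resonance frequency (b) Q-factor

Step 1 — Resonance condition Im(Z)=0 gives ω₀ = 1/√(LC).
Step 2 — ω₀ = 1/√(0.00464·4.87e-05) = 2104 rad/s.
Step 3 — f₀ = ω₀/(2π) = 334.8 Hz.
Step 4 — Series Q: Q = ω₀L/R = 2104·0.00464/11.3 = 0.8638.

(a) f₀ = 334.8 Hz  (b) Q = 0.8638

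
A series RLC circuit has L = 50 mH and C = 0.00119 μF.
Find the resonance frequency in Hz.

Step 1 — Resonance condition Im(Z)=0 gives ω₀ = 1/√(LC).
Step 2 — ω₀ = 1/√(0.05·1.19e-09) = 1.296e+05 rad/s.
Step 3 — f₀ = ω₀/(2π) = 2.063e+04 Hz.

f₀ = 2.063e+04 Hz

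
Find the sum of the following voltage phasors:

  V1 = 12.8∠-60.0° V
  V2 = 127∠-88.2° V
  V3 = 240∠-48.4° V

Step 1 — Convert each phasor to rectangular form:
  V1 = 12.8·(cos(-60.0°) + j·sin(-60.0°)) = 6.4 - j11.09 V
  V2 = 127·(cos(-88.2°) + j·sin(-88.2°)) = 3.989 - j126.9 V
  V3 = 240·(cos(-48.4°) + j·sin(-48.4°)) = 159.3 - j179.5 V
Step 2 — Sum components: V_total = 169.7 - j317.5 V.
Step 3 — Convert to polar: |V_total| = 360 V, ∠V_total = -61.9°.

V_total = 360∠-61.9° V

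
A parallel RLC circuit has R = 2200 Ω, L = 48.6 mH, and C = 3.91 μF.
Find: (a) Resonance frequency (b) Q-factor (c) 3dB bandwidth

Step 1 — Resonance: ω₀ = 1/√(LC) = 1/√(0.0486·3.91e-06) = 2294 rad/s.
Step 2 — f₀ = ω₀/(2π) = 365.1 Hz.
Step 3 — Parallel Q: Q = R/(ω₀L) = 2200/(2294·0.0486) = 19.73.
Step 4 — Bandwidth: Δω = ω₀/Q = 116.3 rad/s; BW = Δω/(2π) = 18.5 Hz.

(a) f₀ = 365.1 Hz  (b) Q = 19.73  (c) BW = 18.5 Hz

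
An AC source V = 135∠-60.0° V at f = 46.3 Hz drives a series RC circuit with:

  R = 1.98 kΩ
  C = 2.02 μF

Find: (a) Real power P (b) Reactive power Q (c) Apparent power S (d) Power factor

Step 1 — Angular frequency: ω = 2π·f = 2π·46.3 = 290.9 rad/s.
Step 2 — Component impedances:
  R: Z = R = 1980 Ω
  C: Z = 1/(jωC) = -j/(ω·C) = 0 - j1702 Ω
Step 3 — Series combination: Z_total = R + C = 1980 - j1702 Ω = 2611∠-40.7° Ω.
Step 4 — Source phasor: V = 135∠-60.0° V = 67.5 - j116.9 V.
Step 5 — Current: I = V / Z = 0.0488 - j0.01711 A = 0.05171∠-19.3° A.
Step 6 — Complex power: S = V·I* = 5.294 - j4.55 VA.
Step 7 — Real power: P = Re(S) = 5.294 W.
Step 8 — Reactive power: Q = Im(S) = -4.55 VAR.
Step 9 — Apparent power: |S| = 6.981 VA.
Step 10 — Power factor: PF = P/|S| = 0.7584 (leading).

(a) P = 5.294 W  (b) Q = -4.55 VAR  (c) S = 6.981 VA  (d) PF = 0.7584 (leading)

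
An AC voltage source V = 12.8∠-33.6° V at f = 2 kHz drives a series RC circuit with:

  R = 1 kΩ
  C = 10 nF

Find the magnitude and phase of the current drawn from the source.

Step 1 — Angular frequency: ω = 2π·f = 2π·2000 = 1.257e+04 rad/s.
Step 2 — Component impedances:
  R: Z = R = 1000 Ω
  C: Z = 1/(jωC) = -j/(ω·C) = 0 - j7958 Ω
Step 3 — Series combination: Z_total = R + C = 1000 - j7958 Ω = 8020∠-82.8° Ω.
Step 4 — Source phasor: V = 12.8∠-33.6° V = 10.66 - j7.083 V.
Step 5 — Ohm's law: I = V / Z_total = (10.66 - j7.083) / (1000 - j7958) = 0.001042 + j0.001209 A.
Step 6 — Convert to polar: |I| = 0.001596 A, ∠I = 49.2°.

I = 0.001596∠49.2° A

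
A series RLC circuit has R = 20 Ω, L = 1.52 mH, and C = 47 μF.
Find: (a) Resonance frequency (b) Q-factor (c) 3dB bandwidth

Step 1 — Resonance: ω₀ = 1/√(LC) = 1/√(0.00152·4.7e-05) = 3741 rad/s.
Step 2 — f₀ = ω₀/(2π) = 595.5 Hz.
Step 3 — Series Q: Q = ω₀L/R = 3741·0.00152/20 = 0.2843.
Step 4 — Bandwidth: Δω = ω₀/Q = 1.316e+04 rad/s; BW = Δω/(2π) = 2094 Hz.

(a) f₀ = 595.5 Hz  (b) Q = 0.2843  (c) BW = 2094 Hz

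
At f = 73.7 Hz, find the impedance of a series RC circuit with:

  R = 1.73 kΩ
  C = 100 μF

Step 1 — Angular frequency: ω = 2π·f = 2π·73.7 = 463.1 rad/s.
Step 2 — Component impedances:
  R: Z = R = 1730 Ω
  C: Z = 1/(jωC) = -j/(ω·C) = 0 - j21.59 Ω
Step 3 — Series combination: Z_total = R + C = 1730 - j21.59 Ω = 1730∠-0.7° Ω.

Z = 1730 - j21.59 Ω = 1730∠-0.7° Ω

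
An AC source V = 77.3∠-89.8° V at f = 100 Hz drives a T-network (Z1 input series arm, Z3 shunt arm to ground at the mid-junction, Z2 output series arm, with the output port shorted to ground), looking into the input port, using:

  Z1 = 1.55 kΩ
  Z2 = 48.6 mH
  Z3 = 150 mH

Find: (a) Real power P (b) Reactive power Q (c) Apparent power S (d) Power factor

Step 1 — Angular frequency: ω = 2π·f = 2π·100 = 628.3 rad/s.
Step 2 — Component impedances:
  Z1: Z = R = 1550 Ω
  Z2: Z = jωL = j·628.3·0.0486 = 0 + j30.54 Ω
  Z3: Z = jωL = j·628.3·0.15 = 0 + j94.25 Ω
Step 3 — With the output port shorted to ground, the output series arm Z2 runs from the junction to ground; the shunt arm Z3 also runs from the junction to ground. They appear in parallel: Z3 || Z2 = 0 + j23.06 Ω.
Step 4 — Series with input arm Z1: Z_in = Z1 + (Z3 || Z2) = 1550 + j23.06 Ω = 1550∠0.9° Ω.
Step 5 — Source phasor: V = 77.3∠-89.8° V = 0.2698 - j77.3 V.
Step 6 — Current: I = V / Z = -0.0005679 - j0.04986 A = 0.04987∠-90.7° A.
Step 7 — Complex power: S = V·I* = 3.854 + j0.05735 VA.
Step 8 — Real power: P = Re(S) = 3.854 W.
Step 9 — Reactive power: Q = Im(S) = 0.05735 VAR.
Step 10 — Apparent power: |S| = 3.855 VA.
Step 11 — Power factor: PF = P/|S| = 0.9999 (lagging).

(a) P = 3.854 W  (b) Q = 0.05735 VAR  (c) S = 3.855 VA  (d) PF = 0.9999 (lagging)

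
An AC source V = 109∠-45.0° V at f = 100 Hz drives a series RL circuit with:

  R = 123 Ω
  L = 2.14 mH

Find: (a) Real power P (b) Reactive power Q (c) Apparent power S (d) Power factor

Step 1 — Angular frequency: ω = 2π·f = 2π·100 = 628.3 rad/s.
Step 2 — Component impedances:
  R: Z = R = 123 Ω
  L: Z = jωL = j·628.3·0.00214 = 0 + j1.345 Ω
Step 3 — Series combination: Z_total = R + L = 123 + j1.345 Ω = 123∠0.6° Ω.
Step 4 — Source phasor: V = 109∠-45.0° V = 77.07 - j77.07 V.
Step 5 — Current: I = V / Z = 0.6197 - j0.6334 A = 0.8861∠-45.6° A.
Step 6 — Complex power: S = V·I* = 96.58 + j1.056 VA.
Step 7 — Real power: P = Re(S) = 96.58 W.
Step 8 — Reactive power: Q = Im(S) = 1.056 VAR.
Step 9 — Apparent power: |S| = 96.59 VA.
Step 10 — Power factor: PF = P/|S| = 0.9999 (lagging).

(a) P = 96.58 W  (b) Q = 1.056 VAR  (c) S = 96.59 VA  (d) PF = 0.9999 (lagging)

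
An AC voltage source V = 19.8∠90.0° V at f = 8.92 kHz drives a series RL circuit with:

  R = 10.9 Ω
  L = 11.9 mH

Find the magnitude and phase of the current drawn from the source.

Step 1 — Angular frequency: ω = 2π·f = 2π·8920 = 5.605e+04 rad/s.
Step 2 — Component impedances:
  R: Z = R = 10.9 Ω
  L: Z = jωL = j·5.605e+04·0.0119 = 0 + j666.9 Ω
Step 3 — Series combination: Z_total = R + L = 10.9 + j666.9 Ω = 667∠89.1° Ω.
Step 4 — Source phasor: V = 19.8∠90.0° V = 0 + j19.8 V.
Step 5 — Ohm's law: I = V / Z_total = (0 + j19.8) / (10.9 + j666.9) = 0.02968 + j0.0004851 A.
Step 6 — Convert to polar: |I| = 0.02968 A, ∠I = 0.9°.

I = 0.02968∠0.9° A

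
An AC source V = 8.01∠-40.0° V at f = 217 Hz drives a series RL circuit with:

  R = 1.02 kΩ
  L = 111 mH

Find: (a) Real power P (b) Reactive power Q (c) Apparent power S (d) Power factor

Step 1 — Angular frequency: ω = 2π·f = 2π·217 = 1363 rad/s.
Step 2 — Component impedances:
  R: Z = R = 1020 Ω
  L: Z = jωL = j·1363·0.111 = 0 + j151.3 Ω
Step 3 — Series combination: Z_total = R + L = 1020 + j151.3 Ω = 1031∠8.4° Ω.
Step 4 — Source phasor: V = 8.01∠-40.0° V = 6.136 - j5.149 V.
Step 5 — Current: I = V / Z = 0.005153 - j0.005812 A = 0.007768∠-48.4° A.
Step 6 — Complex power: S = V·I* = 0.06155 + j0.009132 VA.
Step 7 — Real power: P = Re(S) = 0.06155 W.
Step 8 — Reactive power: Q = Im(S) = 0.009132 VAR.
Step 9 — Apparent power: |S| = 0.06222 VA.
Step 10 — Power factor: PF = P/|S| = 0.9892 (lagging).

(a) P = 0.06155 W  (b) Q = 0.009132 VAR  (c) S = 0.06222 VA  (d) PF = 0.9892 (lagging)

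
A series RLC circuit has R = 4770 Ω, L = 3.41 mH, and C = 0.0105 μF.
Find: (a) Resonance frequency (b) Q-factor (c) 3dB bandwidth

Step 1 — Resonance: ω₀ = 1/√(LC) = 1/√(0.00341·1.05e-08) = 1.671e+05 rad/s.
Step 2 — f₀ = ω₀/(2π) = 2.66e+04 Hz.
Step 3 — Series Q: Q = ω₀L/R = 1.671e+05·0.00341/4770 = 0.1195.
Step 4 — Bandwidth: Δω = ω₀/Q = 1.399e+06 rad/s; BW = Δω/(2π) = 2.226e+05 Hz.

(a) f₀ = 2.66e+04 Hz  (b) Q = 0.1195  (c) BW = 2.226e+05 Hz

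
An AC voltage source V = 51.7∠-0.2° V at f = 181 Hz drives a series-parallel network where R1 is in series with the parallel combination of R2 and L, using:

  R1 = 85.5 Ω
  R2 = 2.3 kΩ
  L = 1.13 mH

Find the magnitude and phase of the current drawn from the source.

Step 1 — Angular frequency: ω = 2π·f = 2π·181 = 1137 rad/s.
Step 2 — Component impedances:
  R1: Z = R = 85.5 Ω
  R2: Z = R = 2300 Ω
  L: Z = jωL = j·1137·0.00113 = 0 + j1.285 Ω
Step 3 — Parallel branch: R2 || L = 1/(1/R2 + 1/L) = 0.000718 + j1.285 Ω.
Step 4 — Series with R1: Z_total = R1 + (R2 || L) = 85.5 + j1.285 Ω = 85.51∠0.9° Ω.
Step 5 — Source phasor: V = 51.7∠-0.2° V = 51.7 - j0.1805 V.
Step 6 — Ohm's law: I = V / Z_total = (51.7 - j0.1805) / (85.5 + j1.285) = 0.6045 - j0.0112 A.
Step 7 — Convert to polar: |I| = 0.6046 A, ∠I = -1.1°.

I = 0.6046∠-1.1° A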